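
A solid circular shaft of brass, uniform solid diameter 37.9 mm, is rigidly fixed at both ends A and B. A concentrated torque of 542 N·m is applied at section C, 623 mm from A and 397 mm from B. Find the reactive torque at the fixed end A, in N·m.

211 N·m

With uniform GJ and both ends fixed, compatibility θ_AC = θ_CB gives T_A·a = T_B·b, together with T_A + T_B = T₀.
T_A = T₀·b/(a+b) = 542.0·397/1020 = 211.0 N·m; T_B = 331.0 N·m.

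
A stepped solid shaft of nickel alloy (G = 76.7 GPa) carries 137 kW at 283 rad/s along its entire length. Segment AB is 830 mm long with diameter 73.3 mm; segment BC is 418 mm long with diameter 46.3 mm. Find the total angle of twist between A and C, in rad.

0.00770 rad

ω = 283 rad/s, so T = P/ω = 137×10³ / 283.0 = 484.1 N·m.
J_AB = π(0.0733)⁴/32 = 2.83×10^-6 m⁴; J_BC = π(0.0463)⁴/32 = 4.51×10^-7 m⁴.
θ = (T/G)·Σ L_i/J_i = (484.1/76.7×10⁹)·(0.830/2.83×10^-6 + 0.418/4.51×10^-7) = 7.696×10^-3 rad.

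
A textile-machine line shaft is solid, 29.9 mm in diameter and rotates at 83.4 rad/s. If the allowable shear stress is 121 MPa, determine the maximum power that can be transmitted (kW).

J = πd⁴/32 = π(0.0299)⁴/32 = 7.847×10^-8 m⁴.
T_max = τ_allow·J/r = 1.21×10^8 × 7.847×10^-8 / 0.0149 = 635.1 N·m.
ω = 83.4 rad/s, so P_max = T_max·ω = 5.297×10^4 W.

53.0 kW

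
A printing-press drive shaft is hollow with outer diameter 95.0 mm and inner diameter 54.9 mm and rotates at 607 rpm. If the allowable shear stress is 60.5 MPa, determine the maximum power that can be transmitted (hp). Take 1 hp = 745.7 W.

J = π(d_o⁴ − d_i⁴)/32 = π(0.0950⁴ − 0.0549⁴)/32 = 7.105×10^-6 m⁴.
T_max = τ_allow·J/r = 6.05×10^7 × 7.105×10^-6 / 0.0475 = 9049 N·m.
ω = 2π·607/60 = 63.56 rad/s, so P_max = T_max·ω = 5.752×10^5 W.

771 hp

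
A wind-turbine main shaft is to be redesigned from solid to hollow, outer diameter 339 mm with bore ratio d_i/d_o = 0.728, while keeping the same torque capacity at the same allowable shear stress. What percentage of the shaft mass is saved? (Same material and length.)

41.4 %

Equal τ_max and T ⇒ the solid shaft needs d_s³ = d_o³(1−k⁴), so d_s = 339·(1−0.728⁴)^(1/3) = 303.7 mm.
Area ratio A_h/A_s = d_o²(1−k²)/d_s² = (1−k²)/(1−k⁴)^(2/3) = 0.5856.
Mass saving = 1 − 0.5856 = 41.4 %.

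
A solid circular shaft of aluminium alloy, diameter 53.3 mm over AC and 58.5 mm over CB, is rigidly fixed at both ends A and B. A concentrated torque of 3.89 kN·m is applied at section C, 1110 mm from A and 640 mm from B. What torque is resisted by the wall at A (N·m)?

Compatibility: T_A·a/J_AC = T_B·b/J_CB with T_A + T_B = T₀.
J_AC = 7.92×10^-7 m⁴, J_CB = 1.15×10^-6 m⁴, so T_A = T₀·(J_AC/a)/((J_AC/a)+(J_CB/b)) = 1106 N·m, T_B = 2784 N·m.

1110 N·m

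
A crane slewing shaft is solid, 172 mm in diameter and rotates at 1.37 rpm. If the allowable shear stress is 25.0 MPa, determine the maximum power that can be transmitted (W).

J = πd⁴/32 = π(0.172)⁴/32 = 8.592×10^-5 m⁴.
T_max = τ_allow·J/r = 2.50×10^7 × 8.592×10^-5 / 0.0860 = 24980 N·m.
ω = 2π·1.37/60 = 0.1435 rad/s, so P_max = T_max·ω = 3583 W.

3580 W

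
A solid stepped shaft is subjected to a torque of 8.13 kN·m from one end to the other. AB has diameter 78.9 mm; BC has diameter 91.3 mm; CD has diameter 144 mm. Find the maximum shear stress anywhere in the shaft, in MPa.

Under the same torque, τ_max = 16T/(πd³) is largest where d is smallest — segment AB (d = 78.9 mm).
τ_max = 16·8130/(π·(0.0789)³) = 8.430×10^7 Pa.

84.3 MPa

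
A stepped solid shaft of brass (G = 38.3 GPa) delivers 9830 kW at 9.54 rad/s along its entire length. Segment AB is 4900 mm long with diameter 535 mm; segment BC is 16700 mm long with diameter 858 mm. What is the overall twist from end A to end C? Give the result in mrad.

ω = 9.54 rad/s, so T = P/ω = 9830×10³ / 9.540 = 1.030e6 N·m.
J_AB = π(0.535)⁴/32 = 8.04×10^-3 m⁴; J_BC = π(0.858)⁴/32 = 0.0532 m⁴.
θ = (T/G)·Σ L_i/J_i = (1.030e6/38.3×10⁹)·(4.90/8.04×10^-3 + 16.7/0.0532) = 0.02483 rad.

24.8 mrad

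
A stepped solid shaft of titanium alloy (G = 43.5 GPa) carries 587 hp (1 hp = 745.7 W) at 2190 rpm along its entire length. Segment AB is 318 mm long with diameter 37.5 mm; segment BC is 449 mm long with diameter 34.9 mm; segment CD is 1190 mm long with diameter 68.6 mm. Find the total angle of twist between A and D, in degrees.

13.2°

ω = 2π·2190/60 = 229.3 rad/s, so T = P/ω = 587×745.7 / 229.3 = 1909 N·m.
J_AB = π(0.0375)⁴/32 = 1.94×10^-7 m⁴; J_BC = π(0.0349)⁴/32 = 1.46×10^-7 m⁴; J_CD = π(0.0686)⁴/32 = 2.17×10^-6 m⁴.
θ = (T/G)·Σ L_i/J_i = (1909/43.5×10⁹)·(0.318/1.94×10^-7 + 0.449/1.46×10^-7 + 1.19/2.17×10^-6) = 0.2311 rad.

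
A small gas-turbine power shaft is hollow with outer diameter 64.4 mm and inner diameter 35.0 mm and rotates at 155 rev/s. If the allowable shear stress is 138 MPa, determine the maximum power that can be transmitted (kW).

J = π(d_o⁴ − d_i⁴)/32 = π(0.0644⁴ − 0.0350⁴)/32 = 1.541×10^-6 m⁴.
T_max = τ_allow·J/r = 1.38×10^8 × 1.541×10^-6 / 0.0322 = 6606 N·m.
ω = 2π·155 = 973.9 rad/s, so P_max = T_max·ω = 6.433×10^6 W.

6430 kW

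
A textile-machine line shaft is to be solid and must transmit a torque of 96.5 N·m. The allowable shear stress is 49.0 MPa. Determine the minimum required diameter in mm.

For a solid shaft τ_max = 16T/(πd³), so d = (16T/(π τ_allow))^(1/3) = (16·96.50/(π·4.90×10^7))^(1/3) = 0.02157 m.

21.6 mm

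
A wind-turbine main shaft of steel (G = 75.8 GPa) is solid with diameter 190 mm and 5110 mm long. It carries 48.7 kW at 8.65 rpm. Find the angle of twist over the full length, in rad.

0.0283 rad

ω = 2π·8.65/60 = 0.9058 rad/s, so T = P/ω = 48.7×10³ / 0.9058 = 53760 N·m.
J = πd⁴/32 = π(0.190)⁴/32 = 1.279×10^-4 m⁴.
θ = T·L/(G·J) = 53760 × 5.11 / (75.8×10⁹ × 1.279×10^-4) = 0.02833 rad.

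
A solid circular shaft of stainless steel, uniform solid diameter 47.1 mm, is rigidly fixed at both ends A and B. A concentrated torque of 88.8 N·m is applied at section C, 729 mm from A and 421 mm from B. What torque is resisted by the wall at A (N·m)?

32.5 N·m

With uniform GJ and both ends fixed, compatibility θ_AC = θ_CB gives T_A·a = T_B·b, together with T_A + T_B = T₀.
T_A = T₀·b/(a+b) = 88.80·421/1150 = 32.51 N·m; T_B = 56.29 N·m.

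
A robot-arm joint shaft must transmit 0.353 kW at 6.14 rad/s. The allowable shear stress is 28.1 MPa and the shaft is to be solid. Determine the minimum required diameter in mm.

21.8 mm

ω = 6.14 rad/s, so T = P/ω = 0.353×10³ / 6.140 = 57.49 N·m.
For a solid shaft τ_max = 16T/(πd³), so d = (16T/(π τ_allow))^(1/3) = (16·57.49/(π·2.81×10^7))^(1/3) = 0.02184 m.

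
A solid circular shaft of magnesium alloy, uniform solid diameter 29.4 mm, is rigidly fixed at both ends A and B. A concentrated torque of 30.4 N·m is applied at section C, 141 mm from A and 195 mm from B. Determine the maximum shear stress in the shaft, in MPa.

3.54 MPa

With uniform GJ and both ends fixed, compatibility θ_AC = θ_CB gives T_A·a = T_B·b, together with T_A + T_B = T₀.
T_A = T₀·b/(a+b) = 30.40·195/336.0 = 17.64 N·m; T_B = 12.76 N·m.
τ in each portion: τ_AC = 3.54×10^6 Pa, τ_CB = 2.56×10^6 Pa; maximum is in AC.
τ_max = T_AC·r/J = 17.64·0.0147/7.33×10^-8 = 3.536×10^6 Pa.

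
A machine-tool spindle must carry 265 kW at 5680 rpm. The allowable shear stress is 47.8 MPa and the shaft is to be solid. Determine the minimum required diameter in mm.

36.2 mm

ω = 2π·5680/60 = 594.8 rad/s, so T = P/ω = 265×10³ / 594.8 = 445.5 N·m.
For a solid shaft τ_max = 16T/(πd³), so d = (16T/(π τ_allow))^(1/3) = (16·445.5/(π·4.78×10^7))^(1/3) = 0.03621 m.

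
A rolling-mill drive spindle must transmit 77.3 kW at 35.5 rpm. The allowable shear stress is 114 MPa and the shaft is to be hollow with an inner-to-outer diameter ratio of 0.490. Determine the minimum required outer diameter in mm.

ω = 2π·35.5/60 = 3.718 rad/s, so T = P/ω = 77.3×10³ / 3.718 = 20790 N·m.
For a hollow shaft with d_i/d_o = 0.490: τ_max = 16T/(π d_o³ (1−k⁴)), so d_o = [16T/(π τ_allow (1−k⁴))]^(1/3) = [16·20790/(π·1.14×10^8·0.9424)]^(1/3) = 0.09952 m.

99.5 mm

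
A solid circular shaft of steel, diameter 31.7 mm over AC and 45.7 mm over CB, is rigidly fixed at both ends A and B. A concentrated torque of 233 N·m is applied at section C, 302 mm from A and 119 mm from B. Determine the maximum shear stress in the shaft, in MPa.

11.4 MPa

Compatibility: T_A·a/J_AC = T_B·b/J_CB with T_A + T_B = T₀.
J_AC = 9.91×10^-8 m⁴, J_CB = 4.28×10^-7 m⁴, so T_A = T₀·(J_AC/a)/((J_AC/a)+(J_CB/b)) = 19.48 N·m, T_B = 213.5 N·m.
τ in each portion: τ_AC = 3.11×10^6 Pa, τ_CB = 1.14×10^7 Pa; maximum is in CB.
τ_max = T_CB·r/J = 213.5·0.0229/4.28×10^-7 = 1.139×10^7 Pa.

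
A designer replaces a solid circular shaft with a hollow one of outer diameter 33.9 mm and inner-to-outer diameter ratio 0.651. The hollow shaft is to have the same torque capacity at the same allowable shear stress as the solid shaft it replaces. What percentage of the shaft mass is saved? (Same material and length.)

Equal τ_max and T ⇒ the solid shaft needs d_s³ = d_o³(1−k⁴), so d_s = 33.9·(1−0.651⁴)^(1/3) = 31.74 mm.
Area ratio A_h/A_s = d_o²(1−k²)/d_s² = (1−k²)/(1−k⁴)^(2/3) = 0.6575.
Mass saving = 1 − 0.6575 = 34.3 %.

34.3 %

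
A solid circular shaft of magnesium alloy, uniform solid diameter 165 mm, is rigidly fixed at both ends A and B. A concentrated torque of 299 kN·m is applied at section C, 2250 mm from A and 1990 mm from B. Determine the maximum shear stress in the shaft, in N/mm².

180 N/mm²

With uniform GJ and both ends fixed, compatibility θ_AC = θ_CB gives T_A·a = T_B·b, together with T_A + T_B = T₀.
T_A = T₀·b/(a+b) = 299000·1990/4240 = 140300 N·m; T_B = 158700 N·m.
τ in each portion: τ_AC = 1.59×10^8 Pa, τ_CB = 1.80×10^8 Pa; maximum is in CB.
τ_max = T_CB·r/J = 158700·0.0825/7.28×10^-5 = 1.799×10^8 Pa.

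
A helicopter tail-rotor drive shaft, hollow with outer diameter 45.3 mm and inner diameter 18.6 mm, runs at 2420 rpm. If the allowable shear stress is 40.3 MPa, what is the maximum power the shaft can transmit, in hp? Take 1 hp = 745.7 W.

J = π(d_o⁴ − d_i⁴)/32 = π(0.0453⁴ − 0.0186⁴)/32 = 4.017×10^-7 m⁴.
T_max = τ_allow·J/r = 4.03×10^7 × 4.017×10^-7 / 0.0226 = 714.7 N·m.
ω = 2π·2420/60 = 253.4 rad/s, so P_max = T_max·ω = 1.811×10^5 W.

243 hp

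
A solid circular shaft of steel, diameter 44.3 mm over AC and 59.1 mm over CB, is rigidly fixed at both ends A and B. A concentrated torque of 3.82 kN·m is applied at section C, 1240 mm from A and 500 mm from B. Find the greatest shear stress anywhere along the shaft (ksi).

Compatibility: T_A·a/J_AC = T_B·b/J_CB with T_A + T_B = T₀.
J_AC = 3.78×10^-7 m⁴, J_CB = 1.20×10^-6 m⁴, so T_A = T₀·(J_AC/a)/((J_AC/a)+(J_CB/b)) = 431.4 N·m, T_B = 3389 N·m.
τ in each portion: τ_AC = 2.53×10^7 Pa, τ_CB = 8.36×10^7 Pa; maximum is in CB.
τ_max = T_CB·r/J = 3389·0.0295/1.20×10^-6 = 8.361×10^7 Pa.

12.1 ksi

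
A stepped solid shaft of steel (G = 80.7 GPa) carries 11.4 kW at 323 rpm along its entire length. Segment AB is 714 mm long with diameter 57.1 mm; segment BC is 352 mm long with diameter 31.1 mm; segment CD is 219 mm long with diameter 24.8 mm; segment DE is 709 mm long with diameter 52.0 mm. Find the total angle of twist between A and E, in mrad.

ω = 2π·323/60 = 33.82 rad/s, so T = P/ω = 11.4×10³ / 33.82 = 337.0 N·m.
J_AB = π(0.0571)⁴/32 = 1.04×10^-6 m⁴; J_BC = π(0.0311)⁴/32 = 9.18×10^-8 m⁴; J_CD = π(0.0248)⁴/32 = 3.71×10^-8 m⁴; J_DE = π(0.0520)⁴/32 = 7.18×10^-7 m⁴.
θ = (T/G)·Σ L_i/J_i = (337.0/80.7×10⁹)·(0.714/1.04×10^-6 + 0.352/9.18×10^-8 + 0.219/3.71×10^-8 + 0.709/7.18×10^-7) = 0.04762 rad.

47.6 mrad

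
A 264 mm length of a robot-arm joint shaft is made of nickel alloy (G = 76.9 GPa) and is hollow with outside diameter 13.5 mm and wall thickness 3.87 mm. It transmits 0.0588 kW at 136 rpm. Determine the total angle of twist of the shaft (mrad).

4.50 mrad

ω = 2π·136/60 = 14.24 rad/s, so T = P/ω = 0.0588×10³ / 14.24 = 4.129 N·m.
J = π(d_o⁴ − d_i⁴)/32 = π(0.0135⁴ − 0.00576⁴)/32 = 3.153×10^-9 m⁴.
θ = T·L/(G·J) = 4.129 × 0.264 / (76.9×10⁹ × 3.153×10^-9) = 4.496×10^-3 rad.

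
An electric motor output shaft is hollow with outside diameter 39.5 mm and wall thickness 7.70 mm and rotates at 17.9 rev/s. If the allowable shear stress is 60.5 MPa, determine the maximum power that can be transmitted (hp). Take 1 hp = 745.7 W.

J = π(d_o⁴ − d_i⁴)/32 = π(0.0395⁴ − 0.0241⁴)/32 = 2.059×10^-7 m⁴.
T_max = τ_allow·J/r = 6.05×10^7 × 2.059×10^-7 / 0.0198 = 630.7 N·m.
ω = 2π·17.9 = 112.5 rad/s, so P_max = T_max·ω = 7.093×10^4 W.

95.1 hp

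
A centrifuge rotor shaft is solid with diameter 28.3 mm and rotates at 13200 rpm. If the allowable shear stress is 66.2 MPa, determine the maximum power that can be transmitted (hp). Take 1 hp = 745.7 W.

546 hp

J = πd⁴/32 = π(0.0283)⁴/32 = 6.297×10^-8 m⁴.
T_max = τ_allow·J/r = 6.62×10^7 × 6.297×10^-8 / 0.0142 = 294.6 N·m.
ω = 2π·13200/60 = 1382 rad/s, so P_max = T_max·ω = 4.072×10^5 W.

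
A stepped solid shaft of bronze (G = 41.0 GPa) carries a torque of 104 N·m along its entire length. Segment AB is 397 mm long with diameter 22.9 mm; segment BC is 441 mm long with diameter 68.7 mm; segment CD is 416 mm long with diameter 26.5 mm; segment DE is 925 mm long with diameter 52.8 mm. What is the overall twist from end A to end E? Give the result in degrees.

J_AB = π(0.0229)⁴/32 = 2.70×10^-8 m⁴; J_BC = π(0.0687)⁴/32 = 2.19×10^-6 m⁴; J_CD = π(0.0265)⁴/32 = 4.84×10^-8 m⁴; J_DE = π(0.0528)⁴/32 = 7.63×10^-7 m⁴.
θ = (T/G)·Σ L_i/J_i = (104.0/41.0×10⁹)·(0.397/2.70×10^-8 + 0.441/2.19×10^-6 + 0.416/4.84×10^-8 + 0.925/7.63×10^-7) = 0.06268 rad.

3.59°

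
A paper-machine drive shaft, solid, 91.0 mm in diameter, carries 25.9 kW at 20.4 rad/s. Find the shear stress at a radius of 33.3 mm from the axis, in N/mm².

ω = 20.4 rad/s, so T = P/ω = 25.9×10³ / 20.40 = 1270 N·m.
J = πd⁴/32 = π(0.0910)⁴/32 = 6.732×10^-6 m⁴.
Shear stress varies linearly with radius: τ = T·r/J = 1270 × 0.0333 / 6.732×10^-6 = 6.280×10^6 Pa.

6.28 N/mm²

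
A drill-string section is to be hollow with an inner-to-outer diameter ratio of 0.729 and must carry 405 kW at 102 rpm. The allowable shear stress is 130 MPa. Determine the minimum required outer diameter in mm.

127 mm

ω = 2π·102/60 = 10.68 rad/s, so T = P/ω = 405×10³ / 10.68 = 37920 N·m.
For a hollow shaft with d_i/d_o = 0.729: τ_max = 16T/(π d_o³ (1−k⁴)), so d_o = [16T/(π τ_allow (1−k⁴))]^(1/3) = [16·37920/(π·1.30×10^8·0.7176)]^(1/3) = 0.1274 m.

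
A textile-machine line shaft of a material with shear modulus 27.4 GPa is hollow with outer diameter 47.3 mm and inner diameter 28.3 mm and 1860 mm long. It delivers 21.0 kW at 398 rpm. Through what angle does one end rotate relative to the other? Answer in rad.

0.0798 rad

ω = 2π·398/60 = 41.68 rad/s, so T = P/ω = 21.0×10³ / 41.68 = 503.9 N·m.
J = π(d_o⁴ − d_i⁴)/32 = π(0.0473⁴ − 0.0283⁴)/32 = 4.284×10^-7 m⁴.
θ = T·L/(G·J) = 503.9 × 1.86 / (27.4×10⁹ × 4.284×10^-7) = 0.07983 rad.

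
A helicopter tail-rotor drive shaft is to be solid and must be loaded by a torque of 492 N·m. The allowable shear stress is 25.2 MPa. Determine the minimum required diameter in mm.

For a solid shaft τ_max = 16T/(πd³), so d = (16T/(π τ_allow))^(1/3) = (16·492.0/(π·2.52×10^7))^(1/3) = 0.04633 m.

46.3 mm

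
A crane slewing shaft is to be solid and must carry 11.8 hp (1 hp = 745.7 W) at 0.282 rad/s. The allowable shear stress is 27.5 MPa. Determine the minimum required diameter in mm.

179 mm

ω = 0.282 rad/s, so T = P/ω = 11.8×745.7 / 0.2820 = 31200 N·m.
For a solid shaft τ_max = 16T/(πd³), so d = (16T/(π τ_allow))^(1/3) = (16·31200/(π·2.75×10^7))^(1/3) = 0.1795 m.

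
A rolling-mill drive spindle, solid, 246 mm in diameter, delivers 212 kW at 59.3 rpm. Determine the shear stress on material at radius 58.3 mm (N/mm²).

ω = 2π·59.3/60 = 6.210 rad/s, so T = P/ω = 212×10³ / 6.210 = 34140 N·m.
J = πd⁴/32 = π(0.246)⁴/32 = 3.595×10^-4 m⁴.
Shear stress varies linearly with radius: τ = T·r/J = 34140 × 0.0583 / 3.595×10^-4 = 5.536×10^6 Pa.

5.54 N/mm²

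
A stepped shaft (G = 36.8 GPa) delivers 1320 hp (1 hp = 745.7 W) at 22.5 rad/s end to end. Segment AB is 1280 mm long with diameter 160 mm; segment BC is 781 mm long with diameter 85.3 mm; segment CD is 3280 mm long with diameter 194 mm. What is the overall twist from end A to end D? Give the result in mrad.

ω = 22.5 rad/s, so T = P/ω = 1320×745.7 / 22.50 = 43750 N·m.
J_AB = π(0.160)⁴/32 = 6.43×10^-5 m⁴; J_BC = π(0.0853)⁴/32 = 5.20×10^-6 m⁴; J_CD = π(0.194)⁴/32 = 1.39×10^-4 m⁴.
θ = (T/G)·Σ L_i/J_i = (43750/36.8×10⁹)·(1.28/6.43×10^-5 + 0.781/5.20×10^-6 + 3.28/1.39×10^-4) = 0.2303 rad.

230 mrad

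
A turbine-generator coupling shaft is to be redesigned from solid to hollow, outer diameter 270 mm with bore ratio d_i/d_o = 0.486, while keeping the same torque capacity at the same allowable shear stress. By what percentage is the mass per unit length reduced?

20.6 %

Equal τ_max and T ⇒ the solid shaft needs d_s³ = d_o³(1−k⁴), so d_s = 270·(1−0.486⁴)^(1/3) = 264.9 mm.
Area ratio A_h/A_s = d_o²(1−k²)/d_s² = (1−k²)/(1−k⁴)^(2/3) = 0.7936.
Mass saving = 1 − 0.7936 = 20.6 %.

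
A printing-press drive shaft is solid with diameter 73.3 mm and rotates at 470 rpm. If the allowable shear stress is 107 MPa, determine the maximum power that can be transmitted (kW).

407 kW

J = πd⁴/32 = π(0.0733)⁴/32 = 2.834×10^-6 m⁴.
T_max = τ_allow·J/r = 1.07×10^8 × 2.834×10^-6 / 0.0367 = 8274 N·m.
ω = 2π·470/60 = 49.22 rad/s, so P_max = T_max·ω = 4.072×10^5 W.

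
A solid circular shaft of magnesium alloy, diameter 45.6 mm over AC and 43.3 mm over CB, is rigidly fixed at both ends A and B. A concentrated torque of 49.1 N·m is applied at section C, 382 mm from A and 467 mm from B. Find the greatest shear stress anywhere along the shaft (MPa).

1.58 MPa

Compatibility: T_A·a/J_AC = T_B·b/J_CB with T_A + T_B = T₀.
J_AC = 4.24×10^-7 m⁴, J_CB = 3.45×10^-7 m⁴, so T_A = T₀·(J_AC/a)/((J_AC/a)+(J_CB/b)) = 29.49 N·m, T_B = 19.61 N·m.
τ in each portion: τ_AC = 1.58×10^6 Pa, τ_CB = 1.23×10^6 Pa; maximum is in AC.
τ_max = T_AC·r/J = 29.49·0.0228/4.24×10^-7 = 1.584×10^6 Pa.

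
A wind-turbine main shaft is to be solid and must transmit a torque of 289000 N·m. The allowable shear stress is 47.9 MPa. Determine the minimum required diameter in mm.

313 mm

For a solid shaft τ_max = 16T/(πd³), so d = (16T/(π τ_allow))^(1/3) = (16·289000/(π·4.79×10^7))^(1/3) = 0.3132 m.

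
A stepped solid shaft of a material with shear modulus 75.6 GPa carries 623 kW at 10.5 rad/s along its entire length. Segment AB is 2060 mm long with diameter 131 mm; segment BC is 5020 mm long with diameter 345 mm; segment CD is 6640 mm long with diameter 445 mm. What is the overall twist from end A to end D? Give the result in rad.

ω = 10.5 rad/s, so T = P/ω = 623×10³ / 10.50 = 59330 N·m.
J_AB = π(0.131)⁴/32 = 2.89×10^-5 m⁴; J_BC = π(0.345)⁴/32 = 1.39×10^-3 m⁴; J_CD = π(0.445)⁴/32 = 3.85×10^-3 m⁴.
θ = (T/G)·Σ L_i/J_i = (59330/75.6×10⁹)·(2.06/2.89×10^-5 + 5.02/1.39×10^-3 + 6.64/3.85×10^-3) = 0.06011 rad.

0.0601 rad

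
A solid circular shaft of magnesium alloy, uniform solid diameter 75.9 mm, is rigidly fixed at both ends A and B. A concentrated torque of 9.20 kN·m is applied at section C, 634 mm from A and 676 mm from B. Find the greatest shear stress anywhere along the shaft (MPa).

55.3 MPa

With uniform GJ and both ends fixed, compatibility θ_AC = θ_CB gives T_A·a = T_B·b, together with T_A + T_B = T₀.
T_A = T₀·b/(a+b) = 9200·676/1310 = 4747 N·m; T_B = 4453 N·m.
τ in each portion: τ_AC = 5.53×10^7 Pa, τ_CB = 5.19×10^7 Pa; maximum is in AC.
τ_max = T_AC·r/J = 4747·0.0380/3.26×10^-6 = 5.530×10^7 Pa.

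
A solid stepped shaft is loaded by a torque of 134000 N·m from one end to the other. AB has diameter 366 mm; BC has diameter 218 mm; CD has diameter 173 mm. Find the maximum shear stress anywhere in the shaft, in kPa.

Under the same torque, τ_max = 16T/(πd³) is largest where d is smallest — segment CD (d = 173 mm).
τ_max = 16·134000/(π·(0.173)³) = 1.318×10^8 Pa.

132000 kPa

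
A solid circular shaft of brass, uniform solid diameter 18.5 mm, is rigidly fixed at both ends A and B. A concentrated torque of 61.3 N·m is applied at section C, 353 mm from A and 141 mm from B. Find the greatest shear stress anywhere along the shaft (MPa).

35.2 MPa

With uniform GJ and both ends fixed, compatibility θ_AC = θ_CB gives T_A·a = T_B·b, together with T_A + T_B = T₀.
T_A = T₀·b/(a+b) = 61.30·141/494.0 = 17.50 N·m; T_B = 43.80 N·m.
τ in each portion: τ_AC = 1.41×10^7 Pa, τ_CB = 3.52×10^7 Pa; maximum is in CB.
τ_max = T_CB·r/J = 43.80·0.00925/1.15×10^-8 = 3.523×10^7 Pa.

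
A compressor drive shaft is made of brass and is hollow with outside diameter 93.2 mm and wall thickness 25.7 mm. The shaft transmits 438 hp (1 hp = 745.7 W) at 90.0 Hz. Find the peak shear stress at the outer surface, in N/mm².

3.79 N/mm²

ω = 2π·90.0 = 565.5 rad/s, so T = P/ω = 438×745.7 / 565.5 = 577.6 N·m.
J = π(d_o⁴ − d_i⁴)/32 = π(0.0932⁴ − 0.0418⁴)/32 = 7.108×10^-6 m⁴.
τ_max = T·r/J = 577.6 × 0.0466 / 7.108×10^-6 = 3.787×10^6 Pa.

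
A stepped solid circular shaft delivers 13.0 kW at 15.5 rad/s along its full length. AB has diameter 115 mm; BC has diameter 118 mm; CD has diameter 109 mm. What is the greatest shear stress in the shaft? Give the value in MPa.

ω = 15.5 rad/s, so T = P/ω = 13.0×10³ / 15.50 = 838.7 N·m.
Under the same torque, τ_max = 16T/(πd³) is largest where d is smallest — segment CD (d = 109 mm).
τ_max = 16·838.7/(π·(0.109)³) = 3.298×10^6 Pa.

3.30 MPa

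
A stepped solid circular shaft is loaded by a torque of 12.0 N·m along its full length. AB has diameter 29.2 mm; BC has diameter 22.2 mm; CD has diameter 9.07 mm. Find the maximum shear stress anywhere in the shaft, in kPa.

81900 kPa

Under the same torque, τ_max = 16T/(πd³) is largest where d is smallest — segment CD (d = 9.07 mm).
τ_max = 16·12.00/(π·(0.00907)³) = 8.191×10^7 Pa.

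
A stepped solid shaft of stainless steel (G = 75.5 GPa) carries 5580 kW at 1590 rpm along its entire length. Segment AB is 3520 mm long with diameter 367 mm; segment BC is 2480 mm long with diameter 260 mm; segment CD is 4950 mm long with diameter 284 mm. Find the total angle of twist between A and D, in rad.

0.00677 rad

ω = 2π·1590/60 = 166.5 rad/s, so T = P/ω = 5580×10³ / 166.5 = 33510 N·m.
J_AB = π(0.367)⁴/32 = 1.78×10^-3 m⁴; J_BC = π(0.260)⁴/32 = 4.49×10^-4 m⁴; J_CD = π(0.284)⁴/32 = 6.39×10^-4 m⁴.
θ = (T/G)·Σ L_i/J_i = (33510/75.5×10⁹)·(3.52/1.78×10^-3 + 2.48/4.49×10^-4 + 4.95/6.39×10^-4) = 6.771×10^-3 rad.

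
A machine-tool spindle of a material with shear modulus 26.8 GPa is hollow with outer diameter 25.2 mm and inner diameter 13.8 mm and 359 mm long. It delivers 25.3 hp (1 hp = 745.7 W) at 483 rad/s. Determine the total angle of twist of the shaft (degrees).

0.832°

ω = 483 rad/s, so T = P/ω = 25.3×745.7 / 483.0 = 39.06 N·m.
J = π(d_o⁴ − d_i⁴)/32 = π(0.0252⁴ − 0.0138⁴)/32 = 3.603×10^-8 m⁴.
θ = T·L/(G·J) = 39.06 × 0.359 / (26.8×10⁹ × 3.603×10^-8) = 0.01452 rad.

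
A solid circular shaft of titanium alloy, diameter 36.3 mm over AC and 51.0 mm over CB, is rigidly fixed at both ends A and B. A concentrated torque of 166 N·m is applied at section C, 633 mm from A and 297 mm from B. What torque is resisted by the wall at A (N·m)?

Compatibility: T_A·a/J_AC = T_B·b/J_CB with T_A + T_B = T₀.
J_AC = 1.70×10^-7 m⁴, J_CB = 6.64×10^-7 m⁴, so T_A = T₀·(J_AC/a)/((J_AC/a)+(J_CB/b)) = 17.84 N·m, T_B = 148.2 N·m.

17.8 N·m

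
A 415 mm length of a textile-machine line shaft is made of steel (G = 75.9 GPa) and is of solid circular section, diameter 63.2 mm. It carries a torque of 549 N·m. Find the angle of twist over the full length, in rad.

0.00192 rad

J = πd⁴/32 = π(0.0632)⁴/32 = 1.566×10^-6 m⁴.
θ = T·L/(G·J) = 549.0 × 0.415 / (75.9×10⁹ × 1.566×10^-6) = 1.917×10^-3 rad.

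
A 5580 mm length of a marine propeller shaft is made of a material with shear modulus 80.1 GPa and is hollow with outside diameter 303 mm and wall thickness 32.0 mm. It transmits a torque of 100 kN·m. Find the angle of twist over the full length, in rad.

J = π(d_o⁴ − d_i⁴)/32 = π(0.303⁴ − 0.239⁴)/32 = 5.072×10^-4 m⁴.
θ = T·L/(G·J) = 100000 × 5.58 / (80.1×10⁹ × 5.072×10^-4) = 0.01374 rad.

0.0137 rad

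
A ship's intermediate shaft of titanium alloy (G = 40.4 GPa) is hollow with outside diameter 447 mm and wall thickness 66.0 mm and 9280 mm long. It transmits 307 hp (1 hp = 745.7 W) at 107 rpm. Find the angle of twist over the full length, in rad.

0.00159 rad

ω = 2π·107/60 = 11.21 rad/s, so T = P/ω = 307×745.7 / 11.21 = 20430 N·m.
J = π(d_o⁴ − d_i⁴)/32 = π(0.447⁴ − 0.315⁴)/32 = 2.953×10^-3 m⁴.
θ = T·L/(G·J) = 20430 × 9.28 / (40.4×10⁹ × 2.953×10^-3) = 1.589×10^-3 rad.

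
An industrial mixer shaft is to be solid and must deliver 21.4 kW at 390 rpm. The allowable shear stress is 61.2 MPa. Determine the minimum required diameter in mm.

ω = 2π·390/60 = 40.84 rad/s, so T = P/ω = 21.4×10³ / 40.84 = 524.0 N·m.
For a solid shaft τ_max = 16T/(πd³), so d = (16T/(π τ_allow))^(1/3) = (16·524.0/(π·6.12×10^7))^(1/3) = 0.03520 m.

35.2 mm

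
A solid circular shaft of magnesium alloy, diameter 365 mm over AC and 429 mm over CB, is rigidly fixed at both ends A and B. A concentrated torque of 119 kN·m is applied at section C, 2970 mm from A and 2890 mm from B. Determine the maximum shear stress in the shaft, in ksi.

0.737 ksi

Compatibility: T_A·a/J_AC = T_B·b/J_CB with T_A + T_B = T₀.
J_AC = 1.74×10^-3 m⁴, J_CB = 3.33×10^-3 m⁴, so T_A = T₀·(J_AC/a)/((J_AC/a)+(J_CB/b)) = 40190 N·m, T_B = 78810 N·m.
τ in each portion: τ_AC = 4.21×10^6 Pa, τ_CB = 5.08×10^6 Pa; maximum is in CB.
τ_max = T_CB·r/J = 78810·0.214/3.33×10^-3 = 5.084×10^6 Pa.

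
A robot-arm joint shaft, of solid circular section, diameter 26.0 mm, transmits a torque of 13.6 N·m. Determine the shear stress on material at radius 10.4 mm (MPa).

J = πd⁴/32 = π(0.0260)⁴/32 = 4.486×10^-8 m⁴.
Shear stress varies linearly with radius: τ = T·r/J = 13.60 × 0.0104 / 4.486×10^-8 = 3.153×10^6 Pa.

3.15 MPa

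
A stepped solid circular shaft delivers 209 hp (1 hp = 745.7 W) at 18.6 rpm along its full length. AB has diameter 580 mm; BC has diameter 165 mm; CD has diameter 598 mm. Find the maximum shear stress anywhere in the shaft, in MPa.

ω = 2π·18.6/60 = 1.948 rad/s, so T = P/ω = 209×745.7 / 1.948 = 80010 N·m.
Under the same torque, τ_max = 16T/(πd³) is largest where d is smallest — segment BC (d = 165 mm).
τ_max = 16·80010/(π·(0.165)³) = 9.072×10^7 Pa.

90.7 MPa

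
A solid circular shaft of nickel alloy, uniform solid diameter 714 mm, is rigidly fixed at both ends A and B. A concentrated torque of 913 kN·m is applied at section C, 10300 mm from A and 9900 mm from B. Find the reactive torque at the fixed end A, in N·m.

447000 N·m

With uniform GJ and both ends fixed, compatibility θ_AC = θ_CB gives T_A·a = T_B·b, together with T_A + T_B = T₀.
T_A = T₀·b/(a+b) = 913000·9900/20200 = 447500 N·m; T_B = 465500 N·m.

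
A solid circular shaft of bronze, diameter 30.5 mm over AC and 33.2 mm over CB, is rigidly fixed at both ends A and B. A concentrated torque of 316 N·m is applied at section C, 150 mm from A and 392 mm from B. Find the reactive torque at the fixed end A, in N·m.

206 N·m

Compatibility: T_A·a/J_AC = T_B·b/J_CB with T_A + T_B = T₀.
J_AC = 8.50×10^-8 m⁴, J_CB = 1.19×10^-7 m⁴, so T_A = T₀·(J_AC/a)/((J_AC/a)+(J_CB/b)) = 205.6 N·m, T_B = 110.4 N·m.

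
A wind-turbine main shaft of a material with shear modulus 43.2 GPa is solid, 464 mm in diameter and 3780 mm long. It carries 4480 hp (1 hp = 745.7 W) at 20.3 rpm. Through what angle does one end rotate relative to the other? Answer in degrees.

1.73°

ω = 2π·20.3/60 = 2.126 rad/s, so T = P/ω = 4480×745.7 / 2.126 = 1.572e6 N·m.
J = πd⁴/32 = π(0.464)⁴/32 = 4.551×10^-3 m⁴.
θ = T·L/(G·J) = 1.572e6 × 3.78 / (43.2×10⁹ × 4.551×10^-3) = 0.03022 rad.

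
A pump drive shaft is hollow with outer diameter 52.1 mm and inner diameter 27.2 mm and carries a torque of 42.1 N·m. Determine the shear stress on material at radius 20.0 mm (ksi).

0.182 ksi

J = π(d_o⁴ − d_i⁴)/32 = π(0.0521⁴ − 0.0272⁴)/32 = 6.696×10^-7 m⁴.
Shear stress varies linearly with radius: τ = T·r/J = 42.10 × 0.0200 / 6.696×10^-7 = 1.257×10^6 Pa.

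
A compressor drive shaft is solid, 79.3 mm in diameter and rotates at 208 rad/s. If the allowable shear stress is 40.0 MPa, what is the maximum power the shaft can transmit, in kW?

J = πd⁴/32 = π(0.0793)⁴/32 = 3.882×10^-6 m⁴.
T_max = τ_allow·J/r = 4.00×10^7 × 3.882×10^-6 / 0.0396 = 3917 N·m.
ω = 208 rad/s, so P_max = T_max·ω = 8.147×10^5 W.

815 kW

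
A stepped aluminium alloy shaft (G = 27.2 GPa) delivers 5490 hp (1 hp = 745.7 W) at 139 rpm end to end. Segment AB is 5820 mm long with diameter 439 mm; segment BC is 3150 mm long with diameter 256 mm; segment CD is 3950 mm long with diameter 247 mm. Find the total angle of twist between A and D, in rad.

0.206 rad

ω = 2π·139/60 = 14.56 rad/s, so T = P/ω = 5490×745.7 / 14.56 = 281300 N·m.
J_AB = π(0.439)⁴/32 = 3.65×10^-3 m⁴; J_BC = π(0.256)⁴/32 = 4.22×10^-4 m⁴; J_CD = π(0.247)⁴/32 = 3.65×10^-4 m⁴.
θ = (T/G)·Σ L_i/J_i = (281300/27.2×10⁹)·(5.82/3.65×10^-3 + 3.15/4.22×10^-4 + 3.95/3.65×10^-4) = 0.2055 rad.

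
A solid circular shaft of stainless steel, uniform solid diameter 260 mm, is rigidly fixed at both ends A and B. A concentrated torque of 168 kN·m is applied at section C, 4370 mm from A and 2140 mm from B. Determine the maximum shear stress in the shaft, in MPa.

32.7 MPa

With uniform GJ and both ends fixed, compatibility θ_AC = θ_CB gives T_A·a = T_B·b, together with T_A + T_B = T₀.
T_A = T₀·b/(a+b) = 168000·2140/6510 = 55230 N·m; T_B = 112800 N·m.
τ in each portion: τ_AC = 1.60×10^7 Pa, τ_CB = 3.27×10^7 Pa; maximum is in CB.
τ_max = T_CB·r/J = 112800·0.130/4.49×10^-4 = 3.268×10^7 Pa.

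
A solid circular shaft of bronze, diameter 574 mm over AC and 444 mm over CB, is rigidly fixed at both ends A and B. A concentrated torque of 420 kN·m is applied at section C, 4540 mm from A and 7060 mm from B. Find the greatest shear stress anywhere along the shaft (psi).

Compatibility: T_A·a/J_AC = T_B·b/J_CB with T_A + T_B = T₀.
J_AC = 0.0107 m⁴, J_CB = 3.82×10^-3 m⁴, so T_A = T₀·(J_AC/a)/((J_AC/a)+(J_CB/b)) = 341400 N·m, T_B = 78600 N·m.
τ in each portion: τ_AC = 9.19×10^6 Pa, τ_CB = 4.57×10^6 Pa; maximum is in AC.
τ_max = T_AC·r/J = 341400·0.287/0.0107 = 9.194×10^6 Pa.

1330 psi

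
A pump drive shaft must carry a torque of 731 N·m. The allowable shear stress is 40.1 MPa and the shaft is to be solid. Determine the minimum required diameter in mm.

For a solid shaft τ_max = 16T/(πd³), so d = (16T/(π τ_allow))^(1/3) = (16·731.0/(π·4.01×10^7))^(1/3) = 0.04528 m.

45.3 mm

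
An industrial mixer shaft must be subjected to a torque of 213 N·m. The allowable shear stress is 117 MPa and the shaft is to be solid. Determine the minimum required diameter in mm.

For a solid shaft τ_max = 16T/(πd³), so d = (16T/(π τ_allow))^(1/3) = (16·213.0/(π·1.17×10^8))^(1/3) = 0.02101 m.

21.0 mm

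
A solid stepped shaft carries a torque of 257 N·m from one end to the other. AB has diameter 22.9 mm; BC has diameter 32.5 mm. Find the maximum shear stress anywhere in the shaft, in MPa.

Under the same torque, τ_max = 16T/(πd³) is largest where d is smallest — segment AB (d = 22.9 mm).
τ_max = 16·257.0/(π·(0.0229)³) = 1.090×10^8 Pa.

109 MPa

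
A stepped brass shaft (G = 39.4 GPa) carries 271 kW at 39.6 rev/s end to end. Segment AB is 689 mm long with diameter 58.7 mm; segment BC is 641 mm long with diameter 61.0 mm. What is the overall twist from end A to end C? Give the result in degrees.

ω = 2π·39.6 = 248.8 rad/s, so T = P/ω = 271×10³ / 248.8 = 1089 N·m.
J_AB = π(0.0587)⁴/32 = 1.17×10^-6 m⁴; J_BC = π(0.0610)⁴/32 = 1.36×10^-6 m⁴.
θ = (T/G)·Σ L_i/J_i = (1089/39.4×10⁹)·(0.689/1.17×10^-6 + 0.641/1.36×10^-6) = 0.02938 rad.

1.68°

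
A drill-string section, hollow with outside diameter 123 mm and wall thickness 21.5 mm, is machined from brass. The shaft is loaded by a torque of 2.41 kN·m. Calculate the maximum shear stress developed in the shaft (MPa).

8.03 MPa

J = π(d_o⁴ − d_i⁴)/32 = π(0.123⁴ − 0.0800⁴)/32 = 1.845×10^-5 m⁴.
τ_max = T·r/J = 2410 × 0.0615 / 1.845×10^-5 = 8.033×10^6 Pa.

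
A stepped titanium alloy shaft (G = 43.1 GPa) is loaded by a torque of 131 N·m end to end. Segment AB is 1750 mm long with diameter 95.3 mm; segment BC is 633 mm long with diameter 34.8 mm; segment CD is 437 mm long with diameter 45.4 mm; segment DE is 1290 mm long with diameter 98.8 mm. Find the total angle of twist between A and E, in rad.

J_AB = π(0.0953)⁴/32 = 8.10×10^-6 m⁴; J_BC = π(0.0348)⁴/32 = 1.44×10^-7 m⁴; J_CD = π(0.0454)⁴/32 = 4.17×10^-7 m⁴; J_DE = π(0.0988)⁴/32 = 9.35×10^-6 m⁴.
θ = (T/G)·Σ L_i/J_i = (131.0/43.1×10⁹)·(1.75/8.10×10^-6 + 0.633/1.44×10^-7 + 0.437/4.17×10^-7 + 1.29/9.35×10^-6) = 0.01762 rad.

0.0176 rad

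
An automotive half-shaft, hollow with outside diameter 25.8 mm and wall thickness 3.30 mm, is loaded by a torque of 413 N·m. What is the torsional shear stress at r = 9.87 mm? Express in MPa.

135 MPa

J = π(d_o⁴ − d_i⁴)/32 = π(0.0258⁴ − 0.0192⁴)/32 = 3.016×10^-8 m⁴.
Shear stress varies linearly with radius: τ = T·r/J = 413.0 × 0.00987 / 3.016×10^-8 = 1.352×10^8 Pa.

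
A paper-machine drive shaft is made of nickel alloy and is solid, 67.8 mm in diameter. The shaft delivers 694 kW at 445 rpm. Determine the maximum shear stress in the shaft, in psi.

ω = 2π·445/60 = 46.60 rad/s, so T = P/ω = 694×10³ / 46.60 = 14890 N·m.
J = πd⁴/32 = π(0.0678)⁴/32 = 2.075×10^-6 m⁴.
τ_max = T·r/J = 14890 × 0.0339 / 2.075×10^-6 = 2.434×10^8 Pa.

35300 psi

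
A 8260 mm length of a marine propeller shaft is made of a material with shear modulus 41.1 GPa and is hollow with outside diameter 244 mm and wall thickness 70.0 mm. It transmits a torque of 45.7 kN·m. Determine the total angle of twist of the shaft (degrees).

J = π(d_o⁴ − d_i⁴)/32 = π(0.244⁴ − 0.104⁴)/32 = 3.365×10^-4 m⁴.
θ = T·L/(G·J) = 45700 × 8.26 / (41.1×10⁹ × 3.365×10^-4) = 0.02729 rad.

1.56°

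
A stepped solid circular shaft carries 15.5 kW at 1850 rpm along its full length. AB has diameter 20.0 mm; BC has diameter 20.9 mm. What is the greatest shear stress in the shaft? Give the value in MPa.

ω = 2π·1850/60 = 193.7 rad/s, so T = P/ω = 15.5×10³ / 193.7 = 80.01 N·m.
Under the same torque, τ_max = 16T/(πd³) is largest where d is smallest — segment AB (d = 20.0 mm).
τ_max = 16·80.01/(π·(0.0200)³) = 5.093×10^7 Pa.

50.9 MPa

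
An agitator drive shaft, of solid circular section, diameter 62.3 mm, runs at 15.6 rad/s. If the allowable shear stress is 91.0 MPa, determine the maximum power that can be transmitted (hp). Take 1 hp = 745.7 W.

90.4 hp

J = πd⁴/32 = π(0.0623)⁴/32 = 1.479×10^-6 m⁴.
T_max = τ_allow·J/r = 9.10×10^7 × 1.479×10^-6 / 0.0311 = 4321 N·m.
ω = 15.6 rad/s, so P_max = T_max·ω = 6.740×10^4 W.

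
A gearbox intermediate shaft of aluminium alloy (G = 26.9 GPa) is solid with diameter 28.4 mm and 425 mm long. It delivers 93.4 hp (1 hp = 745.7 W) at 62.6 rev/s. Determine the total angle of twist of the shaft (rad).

0.0438 rad

ω = 2π·62.6 = 393.3 rad/s, so T = P/ω = 93.4×745.7 / 393.3 = 177.1 N·m.
J = πd⁴/32 = π(0.0284)⁴/32 = 6.387×10^-8 m⁴.
θ = T·L/(G·J) = 177.1 × 0.425 / (26.9×10⁹ × 6.387×10^-8) = 0.04380 rad.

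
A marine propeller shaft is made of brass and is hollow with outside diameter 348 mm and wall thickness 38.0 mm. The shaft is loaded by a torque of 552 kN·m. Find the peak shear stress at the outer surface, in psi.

J = π(d_o⁴ − d_i⁴)/32 = π(0.348⁴ − 0.272⁴)/32 = 9.025×10^-4 m⁴.
τ_max = T·r/J = 552000 × 0.174 / 9.025×10^-4 = 1.064×10^8 Pa.

15400 psi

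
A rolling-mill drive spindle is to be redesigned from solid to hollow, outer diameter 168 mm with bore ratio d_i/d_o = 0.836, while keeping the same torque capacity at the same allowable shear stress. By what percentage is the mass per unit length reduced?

52.9 %

Equal τ_max and T ⇒ the solid shaft needs d_s³ = d_o³(1−k⁴), so d_s = 168·(1−0.836⁴)^(1/3) = 134.4 mm.
Area ratio A_h/A_s = d_o²(1−k²)/d_s² = (1−k²)/(1−k⁴)^(2/3) = 0.4708.
Mass saving = 1 − 0.4708 = 52.9 %.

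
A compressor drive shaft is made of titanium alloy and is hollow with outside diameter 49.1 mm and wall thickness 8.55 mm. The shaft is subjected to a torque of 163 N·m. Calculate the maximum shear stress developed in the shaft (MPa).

J = π(d_o⁴ − d_i⁴)/32 = π(0.0491⁴ − 0.0320⁴)/32 = 4.676×10^-7 m⁴.
τ_max = T·r/J = 163.0 × 0.0246 / 4.676×10^-7 = 8.557×10^6 Pa.

8.56 MPa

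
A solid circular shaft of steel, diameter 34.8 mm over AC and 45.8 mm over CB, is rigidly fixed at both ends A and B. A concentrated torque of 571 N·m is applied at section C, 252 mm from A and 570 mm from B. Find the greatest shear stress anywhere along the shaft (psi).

Compatibility: T_A·a/J_AC = T_B·b/J_CB with T_A + T_B = T₀.
J_AC = 1.44×10^-7 m⁴, J_CB = 4.32×10^-7 m⁴, so T_A = T₀·(J_AC/a)/((J_AC/a)+(J_CB/b)) = 245.4 N·m, T_B = 325.6 N·m.
τ in each portion: τ_AC = 2.97×10^7 Pa, τ_CB = 1.73×10^7 Pa; maximum is in AC.
τ_max = T_AC·r/J = 245.4·0.0174/1.44×10^-7 = 2.966×10^7 Pa.

4300 psi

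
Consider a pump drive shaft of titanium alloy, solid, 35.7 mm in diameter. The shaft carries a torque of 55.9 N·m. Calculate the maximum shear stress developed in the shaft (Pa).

J = πd⁴/32 = π(0.0357)⁴/32 = 1.595×10^-7 m⁴.
τ_max = T·r/J = 55.90 × 0.0179 / 1.595×10^-7 = 6.257×10^6 Pa.

6.26e6 Pa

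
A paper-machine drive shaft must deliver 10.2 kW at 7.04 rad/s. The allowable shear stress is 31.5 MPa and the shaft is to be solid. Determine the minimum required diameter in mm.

ω = 7.04 rad/s, so T = P/ω = 10.2×10³ / 7.040 = 1449 N·m.
For a solid shaft τ_max = 16T/(πd³), so d = (16T/(π τ_allow))^(1/3) = (16·1449/(π·3.15×10^7))^(1/3) = 0.06164 m.

61.6 mm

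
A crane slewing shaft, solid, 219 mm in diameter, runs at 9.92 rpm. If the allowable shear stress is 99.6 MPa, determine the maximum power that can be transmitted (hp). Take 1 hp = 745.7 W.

J = πd⁴/32 = π(0.219)⁴/32 = 2.258×10^-4 m⁴.
T_max = τ_allow·J/r = 9.96×10^7 × 2.258×10^-4 / 0.110 = 205400 N·m.
ω = 2π·9.92/60 = 1.039 rad/s, so P_max = T_max·ω = 2.134×10^5 W.

286 hp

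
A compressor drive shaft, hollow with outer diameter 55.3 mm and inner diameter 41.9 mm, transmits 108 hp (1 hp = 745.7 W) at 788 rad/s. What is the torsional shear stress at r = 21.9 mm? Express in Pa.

3.64e6 Pa

ω = 788 rad/s, so T = P/ω = 108×745.7 / 788.0 = 102.2 N·m.
J = π(d_o⁴ − d_i⁴)/32 = π(0.0553⁴ − 0.0419⁴)/32 = 6.155×10^-7 m⁴.
Shear stress varies linearly with radius: τ = T·r/J = 102.2 × 0.0219 / 6.155×10^-7 = 3.636×10^6 Pa.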